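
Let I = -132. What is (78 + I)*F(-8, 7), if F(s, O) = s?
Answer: 432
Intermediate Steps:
(78 + I)*F(-8, 7) = (78 - 132)*(-8) = -54*(-8) = 432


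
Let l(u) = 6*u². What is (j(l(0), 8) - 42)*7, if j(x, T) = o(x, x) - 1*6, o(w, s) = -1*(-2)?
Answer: -322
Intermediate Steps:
o(w, s) = 2
j(x, T) = -4 (j(x, T) = 2 - 1*6 = 2 - 6 = -4)
(j(l(0), 8) - 42)*7 = (-4 - 42)*7 = -46*7 = -322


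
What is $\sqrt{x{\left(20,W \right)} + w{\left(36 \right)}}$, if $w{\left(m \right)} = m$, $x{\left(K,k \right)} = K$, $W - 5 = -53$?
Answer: $2 \sqrt{14} \approx 7.4833$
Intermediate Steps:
$W = -48$ ($W = 5 - 53 = -48$)
$\sqrt{x{\left(20,W \right)} + w{\left(36 \right)}} = \sqrt{20 + 36} = \sqrt{56} = 2 \sqrt{14}$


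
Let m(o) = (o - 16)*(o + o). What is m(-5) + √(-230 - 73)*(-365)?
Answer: 210 - 365*I*√303 ≈ 210.0 - 6353.5*I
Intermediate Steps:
m(o) = 2*o*(-16 + o) (m(o) = (-16 + o)*(2*o) = 2*o*(-16 + o))
m(-5) + √(-230 - 73)*(-365) = 2*(-5)*(-16 - 5) + √(-230 - 73)*(-365) = 2*(-5)*(-21) + √(-303)*(-365) = 210 + (I*√303)*(-365) = 210 - 365*I*√303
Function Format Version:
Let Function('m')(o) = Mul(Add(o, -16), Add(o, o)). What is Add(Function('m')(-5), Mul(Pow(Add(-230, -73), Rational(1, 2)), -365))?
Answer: Add(210, Mul(-365, I, Pow(303, Rational(1, 2)))) ≈ Add(210.00, Mul(-6353.5, I))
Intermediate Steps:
Function('m')(o) = Mul(2, o, Add(-16, o)) (Function('m')(o) = Mul(Add(-16, o), Mul(2, o)) = Mul(2, o, Add(-16, o)))
Add(Function('m')(-5), Mul(Pow(Add(-230, -73), Rational(1, 2)), -365)) = Add(Mul(2, -5, Add(-16, -5)), Mul(Pow(Add(-230, -73), Rational(1, 2)), -365)) = Add(Mul(2, -5, -21), Mul(Pow(-303, Rational(1, 2)), -365)) = Add(210, Mul(Mul(I, Pow(303, Rational(1, 2))), -365)) = Add(210, Mul(-365, I, Pow(303, Rational(1, 2))))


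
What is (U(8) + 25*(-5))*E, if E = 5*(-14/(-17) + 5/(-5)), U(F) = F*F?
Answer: 915/17 ≈ 53.824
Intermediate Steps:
U(F) = F²
E = -15/17 (E = 5*(-14*(-1/17) + 5*(-⅕)) = 5*(14/17 - 1) = 5*(-3/17) = -15/17 ≈ -0.88235)
(U(8) + 25*(-5))*E = (8² + 25*(-5))*(-15/17) = (64 - 125)*(-15/17) = -61*(-15/17) = 915/17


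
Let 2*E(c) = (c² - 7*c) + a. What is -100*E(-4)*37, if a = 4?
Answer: -88800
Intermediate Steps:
E(c) = 2 + c²/2 - 7*c/2 (E(c) = ((c² - 7*c) + 4)/2 = (4 + c² - 7*c)/2 = 2 + c²/2 - 7*c/2)
-100*E(-4)*37 = -100*(2 + (½)*(-4)² - 7/2*(-4))*37 = -100*(2 + (½)*16 + 14)*37 = -100*(2 + 8 + 14)*37 = -100*24*37 = -2400*37 = -88800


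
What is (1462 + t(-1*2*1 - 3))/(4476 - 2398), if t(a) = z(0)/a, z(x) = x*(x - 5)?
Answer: 731/1039 ≈ 0.70356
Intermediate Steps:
z(x) = x*(-5 + x)
t(a) = 0 (t(a) = (0*(-5 + 0))/a = (0*(-5))/a = 0/a = 0)
(1462 + t(-1*2*1 - 3))/(4476 - 2398) = (1462 + 0)/(4476 - 2398) = 1462/2078 = 1462*(1/2078) = 731/1039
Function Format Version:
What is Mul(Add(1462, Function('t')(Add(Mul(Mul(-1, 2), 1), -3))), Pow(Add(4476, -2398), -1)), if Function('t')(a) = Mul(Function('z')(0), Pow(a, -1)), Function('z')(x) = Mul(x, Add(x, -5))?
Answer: Rational(731, 1039) ≈ 0.70356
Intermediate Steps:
Function('z')(x) = Mul(x, Add(-5, x))
Function('t')(a) = 0 (Function('t')(a) = Mul(Mul(0, Add(-5, 0)), Pow(a, -1)) = Mul(Mul(0, -5), Pow(a, -1)) = Mul(0, Pow(a, -1)) = 0)
Mul(Add(1462, Function('t')(Add(Mul(Mul(-1, 2), 1), -3))), Pow(Add(4476, -2398), -1)) = Mul(Add(1462, 0), Pow(Add(4476, -2398), -1)) = Mul(1462, Pow(2078, -1)) = Mul(1462, Rational(1, 2078)) = Rational(731, 1039)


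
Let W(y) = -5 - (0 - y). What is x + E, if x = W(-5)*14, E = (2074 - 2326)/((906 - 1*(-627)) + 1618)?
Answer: -441392/3151 ≈ -140.08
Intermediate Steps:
E = -252/3151 (E = -252/((906 + 627) + 1618) = -252/(1533 + 1618) = -252/3151 ≈ -0.079975)
W(y) = -5 + y (W(y) = -5 - (-1)*y = -5 + y)
x = -140 (x = (-5 - 5)*14 = -10*14 = -140)
x + E = -140 - 252/3151 = -441392/3151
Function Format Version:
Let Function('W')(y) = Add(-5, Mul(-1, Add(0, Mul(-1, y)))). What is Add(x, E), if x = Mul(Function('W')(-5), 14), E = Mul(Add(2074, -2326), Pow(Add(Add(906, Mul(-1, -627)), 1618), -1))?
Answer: Rational(-441392, 3151) ≈ -140.08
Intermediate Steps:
E = Rational(-252, 3151) (E = Mul(-252, Pow(Add(Add(906, 627), 1618), -1)) = Mul(-252, Pow(Add(1533, 1618), -1)) = Mul(-252, Pow(3151, -1)) = Mul(-252, Rational(1, 3151)) = Rational(-252, 3151) ≈ -0.079975)
Function('W')(y) = Add(-5, y) (Function('W')(y) = Add(-5, Mul(-1, Mul(-1, y))) = Add(-5, y))
x = -140 (x = Mul(Add(-5, -5), 14) = Mul(-10, 14) = -140)
Add(x, E) = Add(-140, Rational(-252, 3151)) = Rational(-441392, 3151)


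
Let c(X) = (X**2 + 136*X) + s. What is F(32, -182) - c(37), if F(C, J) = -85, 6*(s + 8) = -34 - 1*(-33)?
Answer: -38867/6 ≈ -6477.8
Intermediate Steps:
s = -49/6 (s = -8 + (-34 - 1*(-33))/6 = -8 + (-34 + 33)/6 = -8 + (1/6)*(-1) = -8 - 1/6 = -49/6 ≈ -8.1667)
c(X) = -49/6 + X**2 + 136*X (c(X) = (X**2 + 136*X) - 49/6 = -49/6 + X**2 + 136*X)
F(32, -182) - c(37) = -85 - (-49/6 + 37**2 + 136*37) = -85 - (-49/6 + 1369 + 5032) = -85 - 1*38357/6 = -85 - 38357/6 = -38867/6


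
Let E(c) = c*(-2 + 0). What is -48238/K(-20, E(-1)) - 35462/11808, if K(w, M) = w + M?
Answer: 1756037/656 ≈ 2676.9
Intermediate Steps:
E(c) = -2*c (E(c) = c*(-2) = -2*c)
K(w, M) = M + w
-48238/K(-20, E(-1)) - 35462/11808 = -48238/(-2*(-1) - 20) - 35462/11808 = -48238/(2 - 20) - 35462*1/11808 = -48238/(-18) - 17731/5904 = -48238*(-1/18) - 17731/5904 = 24119/9 - 17731/5904 = 1756037/656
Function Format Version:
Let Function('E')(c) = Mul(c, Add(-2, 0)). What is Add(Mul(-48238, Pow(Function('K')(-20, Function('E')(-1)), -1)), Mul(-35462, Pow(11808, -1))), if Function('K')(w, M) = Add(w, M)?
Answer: Rational(1756037, 656) ≈ 2676.9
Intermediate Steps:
Function('E')(c) = Mul(-2, c) (Function('E')(c) = Mul(c, -2) = Mul(-2, c))
Function('K')(w, M) = Add(M, w)
Add(Mul(-48238, Pow(Function('K')(-20, Function('E')(-1)), -1)), Mul(-35462, Pow(11808, -1))) = Add(Mul(-48238, Pow(Add(Mul(-2, -1), -20), -1)), Mul(-35462, Pow(11808, -1))) = Add(Mul(-48238, Pow(Add(2, -20), -1)), Mul(-35462, Rational(1, 11808))) = Add(Mul(-48238, Pow(-18, -1)), Rational(-17731, 5904)) = Add(Mul(-48238, Rational(-1, 18)), Rational(-17731, 5904)) = Add(Rational(24119, 9), Rational(-17731, 5904)) = Rational(1756037, 656)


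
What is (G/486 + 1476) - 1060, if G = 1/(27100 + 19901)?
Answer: 9502474177/22842486 ≈ 416.00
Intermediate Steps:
G = 1/47001 ≈ 2.1276e-5
(G/486 + 1476) - 1060 = ((1/47001)/486 + 1476) - 1060 = ((1/47001)*(1/486) + 1476) - 1060 = (1/22842486 + 1476) - 1060 = 33715509337/22842486 - 1060 = 9502474177/22842486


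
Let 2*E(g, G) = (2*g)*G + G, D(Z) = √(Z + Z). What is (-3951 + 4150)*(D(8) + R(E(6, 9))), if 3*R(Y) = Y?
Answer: 9353/2 ≈ 4676.5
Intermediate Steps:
D(Z) = √2*√Z (D(Z) = √(2*Z) = √2*√Z)
E(g, G) = G/2 + G*g (E(g, G) = ((2*g)*G + G)/2 = (2*G*g + G)/2 = (G + 2*G*g)/2 = G/2 + G*g)
R(Y) = Y/3
(-3951 + 4150)*(D(8) + R(E(6, 9))) = (-3951 + 4150)*(√2*√8 + (9*(½ + 6))/3) = 199*(√2*(2*√2) + (9*(13/2))/3) = 199*(4 + (⅓)*(117/2)) = 199*(4 + 39/2) = 199*(47/2) = 9353/2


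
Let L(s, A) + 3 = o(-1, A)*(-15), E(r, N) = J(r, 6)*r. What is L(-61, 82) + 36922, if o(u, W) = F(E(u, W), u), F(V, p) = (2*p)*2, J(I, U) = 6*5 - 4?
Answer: 36979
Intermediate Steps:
J(I, U) = 26 (J(I, U) = 30 - 4 = 26)
E(r, N) = 26*r
F(V, p) = 4*p
o(u, W) = 4*u
L(s, A) = 57 (L(s, A) = -3 + (4*(-1))*(-15) = -3 - 4*(-15) = -3 + 60 = 57)
L(-61, 82) + 36922 = 57 + 36922 = 36979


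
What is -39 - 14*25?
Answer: -389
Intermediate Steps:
-39 - 14*25 = -39 - 350 = -389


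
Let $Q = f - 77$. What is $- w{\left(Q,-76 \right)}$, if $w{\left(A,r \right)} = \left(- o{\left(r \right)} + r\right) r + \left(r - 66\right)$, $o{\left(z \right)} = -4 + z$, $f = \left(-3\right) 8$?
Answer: $446$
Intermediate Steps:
$f = -24$
$Q = -101$ ($Q = -24 - 77 = -101$)
$w{\left(A,r \right)} = -66 + 5 r$ ($w{\left(A,r \right)} = \left(- (-4 + r) + r\right) r + \left(r - 66\right) = \left(\left(4 - r\right) + r\right) r + \left(-66 + r\right) = 4 r + \left(-66 + r\right) = -66 + 5 r$)
$- w{\left(Q,-76 \right)} = - (-66 + 5 \left(-76\right)) = - (-66 - 380) = \left(-1\right) \left(-446\right) = 446$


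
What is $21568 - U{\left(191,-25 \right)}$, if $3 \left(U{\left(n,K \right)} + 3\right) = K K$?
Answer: $\frac{64088}{3} \approx 21363.0$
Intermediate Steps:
$U{\left(n,K \right)} = -3 + \frac{K^{2}}{3}$ ($U{\left(n,K \right)} = -3 + \frac{K K}{3} = -3 + \frac{K^{2}}{3}$)
$21568 - U{\left(191,-25 \right)} = 21568 - \left(-3 + \frac{\left(-25\right)^{2}}{3}\right) = 21568 - \left(-3 + \frac{1}{3} \cdot 625\right) = 21568 - \left(-3 + \frac{625}{3}\right) = 21568 - \frac{616}{3} = \frac{64088}{3}$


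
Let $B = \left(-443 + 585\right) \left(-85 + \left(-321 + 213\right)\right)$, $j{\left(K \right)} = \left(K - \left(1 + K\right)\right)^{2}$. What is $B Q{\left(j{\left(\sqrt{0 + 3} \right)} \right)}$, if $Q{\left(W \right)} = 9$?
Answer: $-246654$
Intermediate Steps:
$j{\left(K \right)} = 1$ ($j{\left(K \right)} = \left(-1\right)^{2} = 1$)
$B = -27406$ ($B = 142 \left(-85 - 108\right) = 142 \left(-193\right) = -27406$)
$B Q{\left(j{\left(\sqrt{0 + 3} \right)} \right)} = \left(-27406\right) 9 = -246654$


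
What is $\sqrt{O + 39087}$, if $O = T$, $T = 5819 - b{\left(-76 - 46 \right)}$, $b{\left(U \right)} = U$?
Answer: $2 \sqrt{11257} \approx 212.2$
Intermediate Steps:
$T = 5941$ ($T = 5819 - \left(-76 - 46\right) = 5819 - -122 = 5819 + 122 = 5941$)
$O = 5941$
$\sqrt{O + 39087} = \sqrt{5941 + 39087} = \sqrt{45028} = 2 \sqrt{11257}$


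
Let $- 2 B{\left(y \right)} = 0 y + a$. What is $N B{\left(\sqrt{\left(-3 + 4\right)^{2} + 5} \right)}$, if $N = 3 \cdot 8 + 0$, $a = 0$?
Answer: $0$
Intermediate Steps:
$N = 24$ ($N = 24 + 0 = 24$)
$B{\left(y \right)} = 0$ ($B{\left(y \right)} = - \frac{0 y + 0}{2} = - \frac{0 + 0}{2} = \left(- \frac{1}{2}\right) 0 = 0$)
$N B{\left(\sqrt{\left(-3 + 4\right)^{2} + 5} \right)} = 24 \cdot 0 = 0$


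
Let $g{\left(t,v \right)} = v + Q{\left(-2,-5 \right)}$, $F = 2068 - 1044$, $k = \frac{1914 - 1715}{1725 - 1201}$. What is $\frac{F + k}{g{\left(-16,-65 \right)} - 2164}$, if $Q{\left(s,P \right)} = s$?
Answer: $- \frac{536775}{1169044} \approx -0.45916$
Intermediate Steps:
$k = \frac{199}{524} \approx 0.37977$
$F = 1024$
$g{\left(t,v \right)} = -2 + v$ ($g{\left(t,v \right)} = v - 2 = -2 + v$)
$\frac{F + k}{g{\left(-16,-65 \right)} - 2164} = \frac{1024 + \frac{199}{524}}{\left(-2 - 65\right) - 2164} = \frac{536775}{524 \left(-67 - 2164\right)} = \frac{536775}{524 \left(-2231\right)} = \frac{536775}{524} \left(- \frac{1}{2231}\right) = - \frac{536775}{1169044}$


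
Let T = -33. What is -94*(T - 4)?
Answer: 3478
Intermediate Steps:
-94*(T - 4) = -94*(-33 - 4) = -94*(-37) = 3478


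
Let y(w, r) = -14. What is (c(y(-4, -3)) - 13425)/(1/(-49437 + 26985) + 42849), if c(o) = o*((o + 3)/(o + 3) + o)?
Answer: -297331836/962045747 ≈ -0.30906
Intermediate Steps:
c(o) = o*(1 + o) (c(o) = o*((3 + o)/(3 + o) + o) = o*(1 + o))
(c(y(-4, -3)) - 13425)/(1/(-49437 + 26985) + 42849) = (-14*(1 - 14) - 13425)/(1/(-49437 + 26985) + 42849) = (-14*(-13) - 13425)/(1/(-22452) + 42849) = (182 - 13425)/(-1/22452 + 42849) = -13243/962045747/22452 = -13243*22452/962045747 = -297331836/962045747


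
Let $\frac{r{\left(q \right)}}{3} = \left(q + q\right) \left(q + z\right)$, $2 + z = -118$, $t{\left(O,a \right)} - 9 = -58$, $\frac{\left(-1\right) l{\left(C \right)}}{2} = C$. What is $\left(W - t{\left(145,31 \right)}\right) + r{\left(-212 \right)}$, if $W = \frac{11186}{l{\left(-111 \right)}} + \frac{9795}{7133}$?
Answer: $\frac{334444460453}{791763} \approx 4.2241 \cdot 10^{5}$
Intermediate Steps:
$l{\left(C \right)} = - 2 C$
$t{\left(O,a \right)} = -49$ ($t{\left(O,a \right)} = 9 - 58 = -49$)
$z = -120$ ($z = -2 - 118 = -120$)
$r{\left(q \right)} = 6 q \left(-120 + q\right)$ ($r{\left(q \right)} = 3 \left(q + q\right) \left(q - 120\right) = 3 \cdot 2 q \left(-120 + q\right) = 6 q \left(-120 + q\right)$)
$W = \frac{40982114}{791763}$ ($W = \frac{11186}{\left(-2\right) \left(-111\right)} + \frac{9795}{7133} = \frac{11186}{222} + 9795 \cdot \frac{1}{7133} = 11186 \cdot \frac{1}{222} + \frac{9795}{7133} = \frac{5593}{111} + \frac{9795}{7133} = \frac{40982114}{791763} \approx 51.761$)
$\left(W - t{\left(145,31 \right)}\right) + r{\left(-212 \right)} = \left(\frac{40982114}{791763} - -49\right) + 6 \left(-212\right) \left(-120 - 212\right) = \left(\frac{40982114}{791763} + 49\right) + 6 \left(-212\right) \left(-332\right) = \frac{79778501}{791763} + 422304 = \frac{334444460453}{791763}$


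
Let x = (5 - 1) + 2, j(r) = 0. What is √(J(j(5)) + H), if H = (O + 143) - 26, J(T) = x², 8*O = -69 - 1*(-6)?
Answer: 3*√258/4 ≈ 12.047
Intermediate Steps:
O = -63/8 (O = (-69 - 1*(-6))/8 = (-69 + 6)/8 = (⅛)*(-63) = -63/8 ≈ -7.8750)
x = 6 (x = 4 + 2 = 6)
J(T) = 36 (J(T) = 6² = 36)
H = 873/8 (H = (-63/8 + 143) - 26 = 1081/8 - 26 = 873/8 ≈ 109.13)
√(J(j(5)) + H) = √(36 + 873/8) = √(1161/8) = 3*√258/4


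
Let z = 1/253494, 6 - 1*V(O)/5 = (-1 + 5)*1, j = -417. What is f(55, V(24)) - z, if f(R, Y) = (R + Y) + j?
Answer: -89229889/253494 ≈ -352.00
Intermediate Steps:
V(O) = 10 (V(O) = 30 - 5*(-1 + 5) = 30 - 20 = 10)
z = 1/253494 ≈ 3.9449e-6
f(R, Y) = -417 + R + Y (f(R, Y) = (R + Y) - 417 = -417 + R + Y)
f(55, V(24)) - z = (-417 + 55 + 10) - 1*1/253494 = -352 - 1/253494 = -89229889/253494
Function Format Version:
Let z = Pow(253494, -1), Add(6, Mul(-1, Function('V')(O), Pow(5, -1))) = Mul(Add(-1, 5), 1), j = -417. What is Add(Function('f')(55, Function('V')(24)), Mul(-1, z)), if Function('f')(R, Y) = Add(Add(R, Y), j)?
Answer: Rational(-89229889, 253494) ≈ -352.00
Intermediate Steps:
Function('V')(O) = 10 (Function('V')(O) = Add(30, Mul(-5, Mul(Add(-1, 5), 1))) = Add(30, Mul(-5, Mul(4, 1))) = Add(30, Mul(-5, 4)) = Add(30, -20) = 10)
z = Rational(1, 253494) ≈ 3.9449e-6
Function('f')(R, Y) = Add(-417, R, Y) (Function('f')(R, Y) = Add(Add(R, Y), -417) = Add(-417, R, Y))
Add(Function('f')(55, Function('V')(24)), Mul(-1, z)) = Add(Add(-417, 55, 10), Mul(-1, Rational(1, 253494))) = Add(-352, Rational(-1, 253494)) = Rational(-89229889, 253494)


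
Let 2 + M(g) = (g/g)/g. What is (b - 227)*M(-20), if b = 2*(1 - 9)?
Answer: 9963/20 ≈ 498.15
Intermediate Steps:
b = -16 (b = 2*(-8) = -16)
M(g) = -2 + 1/g (M(g) = -2 + (g/g)/g = -2 + 1/g)
(b - 227)*M(-20) = (-16 - 227)*(-2 + 1/(-20)) = -243*(-2 - 1/20) = -243*(-41/20) = 9963/20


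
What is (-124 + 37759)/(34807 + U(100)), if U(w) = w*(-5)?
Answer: 2895/2639 ≈ 1.0970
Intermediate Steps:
U(w) = -5*w
(-124 + 37759)/(34807 + U(100)) = (-124 + 37759)/(34807 - 5*100) = 37635/(34807 - 500) = 37635/34307 = 37635*(1/34307) = 2895/2639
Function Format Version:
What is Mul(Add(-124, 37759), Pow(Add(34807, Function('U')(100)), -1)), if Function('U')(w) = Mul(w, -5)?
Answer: Rational(2895, 2639) ≈ 1.0970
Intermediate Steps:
Function('U')(w) = Mul(-5, w)
Mul(Add(-124, 37759), Pow(Add(34807, Function('U')(100)), -1)) = Mul(Add(-124, 37759), Pow(Add(34807, Mul(-5, 100)), -1)) = Mul(37635, Pow(Add(34807, -500), -1)) = Mul(37635, Pow(34307, -1)) = Mul(37635, Rational(1, 34307)) = Rational(2895, 2639)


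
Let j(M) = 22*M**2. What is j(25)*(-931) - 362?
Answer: -12801612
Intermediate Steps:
j(25)*(-931) - 362 = (22*25**2)*(-931) - 362 = (22*625)*(-931) - 362 = 13750*(-931) - 362 = -12801250 - 362 = -12801612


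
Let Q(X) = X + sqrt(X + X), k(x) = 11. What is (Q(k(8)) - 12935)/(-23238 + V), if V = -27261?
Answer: 1436/5611 - sqrt(22)/50499 ≈ 0.25583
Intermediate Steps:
Q(X) = X + sqrt(2)*sqrt(X) (Q(X) = X + sqrt(2*X) = X + sqrt(2)*sqrt(X))
(Q(k(8)) - 12935)/(-23238 + V) = ((11 + sqrt(2)*sqrt(11)) - 12935)/(-23238 - 27261) = ((11 + sqrt(22)) - 12935)/(-50499) = (-12924 + sqrt(22))*(-1/50499) = 1436/5611 - sqrt(22)/50499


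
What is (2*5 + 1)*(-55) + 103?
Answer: -502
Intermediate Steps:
(2*5 + 1)*(-55) + 103 = (10 + 1)*(-55) + 103 = 11*(-55) + 103 = -605 + 103 = -502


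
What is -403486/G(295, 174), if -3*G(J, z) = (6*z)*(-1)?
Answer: -201743/174 ≈ -1159.4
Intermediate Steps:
G(J, z) = 2*z (G(J, z) = -6*z*(-1)/3 = -(-2)*z = 2*z)
-403486/G(295, 174) = -403486/(2*174) = -403486/348 = -403486*1/348 = -201743/174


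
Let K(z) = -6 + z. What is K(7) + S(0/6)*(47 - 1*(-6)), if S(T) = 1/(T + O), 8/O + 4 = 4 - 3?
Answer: -151/8 ≈ -18.875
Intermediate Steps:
O = -8/3 (O = 8/(-4 + (4 - 3)) = 8/(-4 + 1) = 8/(-3) = 8*(-⅓) = -8/3 ≈ -2.6667)
S(T) = 1/(-8/3 + T) (S(T) = 1/(T - 8/3) = 1/(-8/3 + T))
K(7) + S(0/6)*(47 - 1*(-6)) = (-6 + 7) + (3/(-8 + 3*(0/6)))*(47 - 1*(-6)) = 1 + (3/(-8 + 3*(0*(⅙))))*(47 + 6) = 1 + (3/(-8 + 3*0))*53 = 1 + (3/(-8 + 0))*53 = 1 + (3/(-8))*53 = 1 + (3*(-⅛))*53 = 1 - 3/8*53 = 1 - 159/8 = -151/8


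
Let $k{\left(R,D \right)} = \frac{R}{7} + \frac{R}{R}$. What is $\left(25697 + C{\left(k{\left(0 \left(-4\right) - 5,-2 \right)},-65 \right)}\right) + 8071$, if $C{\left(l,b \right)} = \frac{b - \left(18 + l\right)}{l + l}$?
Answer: $\frac{134489}{4} \approx 33622.0$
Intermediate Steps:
$k{\left(R,D \right)} = 1 + \frac{R}{7}$ ($k{\left(R,D \right)} = R \frac{1}{7} + 1 = \frac{R}{7} + 1 = 1 + \frac{R}{7}$)
$C{\left(l,b \right)} = \frac{-18 + b - l}{2 l}$
$\left(25697 + C{\left(k{\left(0 \left(-4\right) - 5,-2 \right)},-65 \right)}\right) + 8071 = \left(25697 + \frac{-18 - 65 - \left(1 + \frac{0 \left(-4\right) - 5}{7}\right)}{2 \left(1 + \frac{0 \left(-4\right) - 5}{7}\right)}\right) + 8071 = \left(25697 + \frac{-18 - 65 - \left(1 + \frac{0 - 5}{7}\right)}{2 \left(1 + \frac{0 - 5}{7}\right)}\right) + 8071 = \left(25697 + \frac{-18 - 65 - \left(1 + \frac{1}{7} \left(-5\right)\right)}{2 \left(1 + \frac{1}{7} \left(-5\right)\right)}\right) + 8071 = \left(25697 + \frac{-18 - 65 - \left(1 - \frac{5}{7}\right)}{2 \left(1 - \frac{5}{7}\right)}\right) + 8071 = \left(25697 + \frac{-18 - 65 - \frac{2}{7}}{2 \cdot \frac{2}{7}}\right) + 8071 = \left(25697 + \frac{1}{2} \cdot \frac{7}{2} \left(-18 - 65 - \frac{2}{7}\right)\right) + 8071 = \left(25697 + \frac{1}{2} \cdot \frac{7}{2} \left(- \frac{583}{7}\right)\right) + 8071 = \left(25697 - \frac{583}{4}\right) + 8071 = \frac{102205}{4} + 8071 = \frac{134489}{4}$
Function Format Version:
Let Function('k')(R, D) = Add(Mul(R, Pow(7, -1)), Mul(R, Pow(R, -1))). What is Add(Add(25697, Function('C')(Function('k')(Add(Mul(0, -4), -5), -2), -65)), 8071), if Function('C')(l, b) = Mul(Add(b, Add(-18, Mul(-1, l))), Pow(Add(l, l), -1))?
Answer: Rational(134489, 4) ≈ 33622.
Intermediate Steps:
Function('k')(R, D) = Add(1, Mul(Rational(1, 7), R)) (Function('k')(R, D) = Add(Mul(R, Rational(1, 7)), 1) = Add(Mul(Rational(1, 7), R), 1) = Add(1, Mul(Rational(1, 7), R)))
Function('C')(l, b) = Mul(Rational(1, 2), Pow(l, -1), Add(-18, b, Mul(-1, l))) (Function('C')(l, b) = Mul(Add(-18, b, Mul(-1, l)), Pow(Mul(2, l), -1)) = Mul(Add(-18, b, Mul(-1, l)), Mul(Rational(1, 2), Pow(l, -1))) = Mul(Rational(1, 2), Pow(l, -1), Add(-18, b, Mul(-1, l))))
Add(Add(25697, Function('C')(Function('k')(Add(Mul(0, -4), -5), -2), -65)), 8071) = Add(Add(25697, Mul(Rational(1, 2), Pow(Add(1, Mul(Rational(1, 7), Add(Mul(0, -4), -5))), -1), Add(-18, -65, Mul(-1, Add(1, Mul(Rational(1, 7), Add(Mul(0, -4), -5))))))), 8071) = Add(Add(25697, Mul(Rational(1, 2), Pow(Add(1, Mul(Rational(1, 7), Add(0, -5))), -1), Add(-18, -65, Mul(-1, Add(1, Mul(Rational(1, 7), Add(0, -5))))))), 8071) = Add(Add(25697, Mul(Rational(1, 2), Pow(Add(1, Mul(Rational(1, 7), -5)), -1), Add(-18, -65, Mul(-1, Add(1, Mul(Rational(1, 7), -5)))))), 8071) = Add(Add(25697, Mul(Rational(1, 2), Pow(Add(1, Rational(-5, 7)), -1), Add(-18, -65, Mul(-1, Add(1, Rational(-5, 7)))))), 8071) = Add(Add(25697, Mul(Rational(1, 2), Pow(Rational(2, 7), -1), Add(-18, -65, Mul(-1, Rational(2, 7))))), 8071) = Add(Add(25697, Mul(Rational(1, 2), Rational(7, 2), Add(-18, -65, Rational(-2, 7)))), 8071) = Add(Add(25697, Mul(Rational(1, 2), Rational(7, 2), Rational(-583, 7))), 8071) = Add(Add(25697, Rational(-583, 4)), 8071) = Add(Rational(102205, 4), 8071) = Rational(134489, 4)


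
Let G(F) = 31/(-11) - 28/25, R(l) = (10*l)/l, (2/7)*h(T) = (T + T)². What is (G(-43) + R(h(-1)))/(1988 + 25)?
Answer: 1667/553575 ≈ 0.0030113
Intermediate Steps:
h(T) = 14*T² (h(T) = 7*(T + T)²/2 = 7*(2*T)²/2 = 7*(4*T²)/2 = 14*T²)
R(l) = 10
G(F) = -1083/275 (G(F) = 31*(-1/11) - 28*1/25 = -31/11 - 28/25 = -1083/275)
(G(-43) + R(h(-1)))/(1988 + 25) = (-1083/275 + 10)/(1988 + 25) = (1667/275)/2013 = (1667/275)*(1/2013) = 1667/553575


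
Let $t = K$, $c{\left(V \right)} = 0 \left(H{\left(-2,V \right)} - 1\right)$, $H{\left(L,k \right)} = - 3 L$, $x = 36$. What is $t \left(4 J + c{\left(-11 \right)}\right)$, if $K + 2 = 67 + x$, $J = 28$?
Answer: $11312$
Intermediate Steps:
$c{\left(V \right)} = 0$ ($c{\left(V \right)} = 0 \left(\left(-3\right) \left(-2\right) - 1\right) = 0 \left(6 - 1\right) = 0 \cdot 5 = 0$)
$K = 101$ ($K = -2 + \left(67 + 36\right) = -2 + 103 = 101$)
$t = 101$
$t \left(4 J + c{\left(-11 \right)}\right) = 101 \left(4 \cdot 28 + 0\right) = 101 \left(112 + 0\right) = 101 \cdot 112 = 11312$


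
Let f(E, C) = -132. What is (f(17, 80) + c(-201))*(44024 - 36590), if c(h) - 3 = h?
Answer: -2453220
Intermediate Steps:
c(h) = 3 + h
(f(17, 80) + c(-201))*(44024 - 36590) = (-132 + (3 - 201))*(44024 - 36590) = (-132 - 198)*7434 = -330*7434 = -2453220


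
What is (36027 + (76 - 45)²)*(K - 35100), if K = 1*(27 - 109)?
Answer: -1301311816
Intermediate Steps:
K = -82 (K = 1*(-82) = -82)
(36027 + (76 - 45)²)*(K - 35100) = (36027 + (76 - 45)²)*(-82 - 35100) = (36027 + 31²)*(-35182) = (36027 + 961)*(-35182) = 36988*(-35182) = -1301311816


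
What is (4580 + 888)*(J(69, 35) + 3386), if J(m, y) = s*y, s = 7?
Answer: 19854308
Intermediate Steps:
J(m, y) = 7*y
(4580 + 888)*(J(69, 35) + 3386) = (4580 + 888)*(7*35 + 3386) = 5468*(245 + 3386) = 5468*3631 = 19854308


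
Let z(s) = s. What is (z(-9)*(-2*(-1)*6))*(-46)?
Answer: 4968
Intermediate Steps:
(z(-9)*(-2*(-1)*6))*(-46) = -9*(-2*(-1))*6*(-46) = -18*6*(-46) = -9*12*(-46) = -108*(-46) = 4968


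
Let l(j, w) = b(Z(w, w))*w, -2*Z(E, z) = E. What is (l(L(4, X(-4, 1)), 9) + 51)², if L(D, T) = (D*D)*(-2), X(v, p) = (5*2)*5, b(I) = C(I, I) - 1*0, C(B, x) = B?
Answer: 441/4 ≈ 110.25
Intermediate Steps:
Z(E, z) = -E/2
b(I) = I (b(I) = I - 1*0 = I + 0 = I)
X(v, p) = 50 (X(v, p) = 10*5 = 50)
L(D, T) = -2*D² (L(D, T) = D²*(-2) = -2*D²)
l(j, w) = -w²/2 (l(j, w) = (-w/2)*w = -w²/2)
(l(L(4, X(-4, 1)), 9) + 51)² = (-½*9² + 51)² = (-½*81 + 51)² = (-81/2 + 51)² = (21/2)² = 441/4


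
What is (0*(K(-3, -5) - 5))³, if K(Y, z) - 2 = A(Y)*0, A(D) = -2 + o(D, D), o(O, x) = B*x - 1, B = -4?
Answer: 0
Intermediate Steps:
o(O, x) = -1 - 4*x (o(O, x) = -4*x - 1 = -1 - 4*x)
A(D) = -3 - 4*D (A(D) = -2 + (-1 - 4*D) = -3 - 4*D)
K(Y, z) = 2 (K(Y, z) = 2 + (-3 - 4*Y)*0 = 2 + 0 = 2)
(0*(K(-3, -5) - 5))³ = (0*(2 - 5))³ = (0*(-3))³ = 0³ = 0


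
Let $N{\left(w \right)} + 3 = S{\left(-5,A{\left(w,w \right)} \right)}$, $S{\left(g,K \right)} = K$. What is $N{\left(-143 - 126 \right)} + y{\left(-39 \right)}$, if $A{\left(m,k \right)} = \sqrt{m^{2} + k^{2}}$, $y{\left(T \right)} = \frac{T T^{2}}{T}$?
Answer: $1518 + 269 \sqrt{2} \approx 1898.4$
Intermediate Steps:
$y{\left(T \right)} = T^{2}$ ($y{\left(T \right)} = \frac{T^{3}}{T} = T^{2}$)
$A{\left(m,k \right)} = \sqrt{k^{2} + m^{2}}$
$N{\left(w \right)} = -3 + \sqrt{2} \sqrt{w^{2}}$ ($N{\left(w \right)} = -3 + \sqrt{w^{2} + w^{2}} = -3 + \sqrt{2 w^{2}} = -3 + \sqrt{2} \sqrt{w^{2}}$)
$N{\left(-143 - 126 \right)} + y{\left(-39 \right)} = \left(-3 + \sqrt{2} \sqrt{\left(-143 - 126\right)^{2}}\right) + \left(-39\right)^{2} = \left(-3 + \sqrt{2} \sqrt{\left(-269\right)^{2}}\right) + 1521 = \left(-3 + \sqrt{2} \sqrt{72361}\right) + 1521 = \left(-3 + \sqrt{2} \cdot 269\right) + 1521 = \left(-3 + 269 \sqrt{2}\right) + 1521 = 1518 + 269 \sqrt{2}$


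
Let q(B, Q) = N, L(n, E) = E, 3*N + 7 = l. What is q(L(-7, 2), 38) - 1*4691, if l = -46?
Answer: -14126/3 ≈ -4708.7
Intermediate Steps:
N = -53/3 (N = -7/3 + (⅓)*(-46) = -7/3 - 46/3 = -53/3 ≈ -17.667)
q(B, Q) = -53/3
q(L(-7, 2), 38) - 1*4691 = -53/3 - 1*4691 = -53/3 - 4691 = -14126/3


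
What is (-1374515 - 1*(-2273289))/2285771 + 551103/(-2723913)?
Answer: 17224448221/90235381767 ≈ 0.19088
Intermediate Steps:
(-1374515 - 1*(-2273289))/2285771 + 551103/(-2723913) = (-1374515 + 2273289)*(1/2285771) + 551103*(-1/2723913) = 898774*(1/2285771) - 7987/39477 = 898774/2285771 - 7987/39477 = 17224448221/90235381767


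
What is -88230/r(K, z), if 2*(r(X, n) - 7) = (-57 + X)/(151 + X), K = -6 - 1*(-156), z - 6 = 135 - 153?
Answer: -53114460/4307 ≈ -12332.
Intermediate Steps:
z = -12 (z = 6 + (135 - 153) = 6 - 18 = -12)
K = 150 (K = -6 + 156 = 150)
r(X, n) = 7 + (-57 + X)/(2*(151 + X)) (r(X, n) = 7 + ((-57 + X)/(151 + X))/2 = 7 + (-57 + X)/(2*(151 + X)))
-88230/r(K, z) = -88230*2*(151 + 150)/(2057 + 15*150) = -88230*602/(2057 + 2250) = -88230/((1/2)*(1/301)*4307) = -88230/4307/602 = -88230*602/4307 = -53114460/4307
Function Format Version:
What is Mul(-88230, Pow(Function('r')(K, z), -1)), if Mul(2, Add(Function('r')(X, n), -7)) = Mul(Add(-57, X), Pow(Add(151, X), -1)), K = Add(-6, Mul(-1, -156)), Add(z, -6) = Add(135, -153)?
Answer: Rational(-53114460, 4307) ≈ -12332.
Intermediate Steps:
z = -12 (z = Add(6, Add(135, -153)) = Add(6, -18) = -12)
K = 150 (K = Add(-6, 156) = 150)
Function('r')(X, n) = Add(7, Mul(Rational(1, 2), Pow(Add(151, X), -1), Add(-57, X))) (Function('r')(X, n) = Add(7, Mul(Rational(1, 2), Mul(Add(-57, X), Pow(Add(151, X), -1)))) = Add(7, Mul(Rational(1, 2), Mul(Pow(Add(151, X), -1), Add(-57, X)))) = Add(7, Mul(Rational(1, 2), Pow(Add(151, X), -1), Add(-57, X))))
Mul(-88230, Pow(Function('r')(K, z), -1)) = Mul(-88230, Pow(Mul(Rational(1, 2), Pow(Add(151, 150), -1), Add(2057, Mul(15, 150))), -1)) = Mul(-88230, Pow(Mul(Rational(1, 2), Pow(301, -1), Add(2057, 2250)), -1)) = Mul(-88230, Pow(Mul(Rational(1, 2), Rational(1, 301), 4307), -1)) = Mul(-88230, Pow(Rational(4307, 602), -1)) = Mul(-88230, Rational(602, 4307)) = Rational(-53114460, 4307)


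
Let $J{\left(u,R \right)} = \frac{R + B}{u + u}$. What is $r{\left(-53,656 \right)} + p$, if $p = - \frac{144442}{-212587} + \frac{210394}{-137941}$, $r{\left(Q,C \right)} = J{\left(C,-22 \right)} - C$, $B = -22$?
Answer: $- \frac{6318143941004461}{9618423984376} \approx -656.88$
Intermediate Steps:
$J{\left(u,R \right)} = \frac{-22 + R}{2 u}$ ($J{\left(u,R \right)} = \frac{R - 22}{u + u} = \frac{-22 + R}{2 u}$)
$r{\left(Q,C \right)} = - C - \frac{22}{C}$ ($r{\left(Q,C \right)} = \frac{-22 - 22}{2 C} - C = \frac{1}{2} \frac{1}{C} \left(-44\right) - C = - \frac{22}{C} - C = - C - \frac{22}{C}$)
$p = - \frac{24802555356}{29324463367}$ ($p = \left(-144442\right) \left(- \frac{1}{212587}\right) + 210394 \left(- \frac{1}{137941}\right) = \frac{144442}{212587} - \frac{210394}{137941} = - \frac{24802555356}{29324463367} \approx -0.8458$)
$r{\left(-53,656 \right)} + p = \left(\left(-1\right) 656 - \frac{22}{656}\right) - \frac{24802555356}{29324463367} = \left(-656 - \frac{11}{328}\right) - \frac{24802555356}{29324463367} = - \frac{215179}{328} - \frac{24802555356}{29324463367} = - \frac{6318143941004461}{9618423984376}$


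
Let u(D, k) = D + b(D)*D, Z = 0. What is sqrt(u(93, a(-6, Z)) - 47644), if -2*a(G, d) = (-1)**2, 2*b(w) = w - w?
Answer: I*sqrt(47551) ≈ 218.06*I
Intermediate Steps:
b(w) = 0 (b(w) = (w - w)/2 = (1/2)*0 = 0)
a(G, d) = -1/2 (a(G, d) = -1/2*(-1)**2 = -1/2*1 = -1/2)
u(D, k) = D (u(D, k) = D + 0*D = D + 0 = D)
sqrt(u(93, a(-6, Z)) - 47644) = sqrt(93 - 47644) = sqrt(-47551) = I*sqrt(47551)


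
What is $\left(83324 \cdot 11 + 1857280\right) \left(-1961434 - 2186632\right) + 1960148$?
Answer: $-11506086025556$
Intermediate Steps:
$\left(83324 \cdot 11 + 1857280\right) \left(-1961434 - 2186632\right) + 1960148 = \left(916564 + 1857280\right) \left(-4148066\right) + 1960148 = 2773844 \left(-4148066\right) + 1960148 = -11506087985704 + 1960148 = -11506086025556$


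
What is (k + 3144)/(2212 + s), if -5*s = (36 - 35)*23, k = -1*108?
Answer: 5060/3679 ≈ 1.3754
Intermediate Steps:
k = -108
s = -23/5 (s = -(36 - 35)*23/5 = -23/5 ≈ -4.6000)
(k + 3144)/(2212 + s) = (-108 + 3144)/(2212 - 23/5) = 3036/(11037/5) = 3036*(5/11037) = 5060/3679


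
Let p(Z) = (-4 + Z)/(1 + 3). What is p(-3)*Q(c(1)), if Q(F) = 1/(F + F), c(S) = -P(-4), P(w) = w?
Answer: -7/32 ≈ -0.21875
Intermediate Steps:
p(Z) = -1 + Z/4 (p(Z) = (-4 + Z)/4 = (-4 + Z)*(1/4) = -1 + Z/4)
c(S) = 4 (c(S) = -1*(-4) = 4)
Q(F) = 1/(2*F)
p(-3)*Q(c(1)) = (-1 + (1/4)*(-3))*((1/2)/4) = (-1 - 3/4)*((1/2)*(1/4)) = -7/4*1/8 = -7/32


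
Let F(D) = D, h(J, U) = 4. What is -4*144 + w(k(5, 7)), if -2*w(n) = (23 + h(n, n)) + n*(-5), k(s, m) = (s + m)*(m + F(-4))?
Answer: -999/2 ≈ -499.50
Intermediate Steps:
k(s, m) = (-4 + m)*(m + s) (k(s, m) = (s + m)*(m - 4) = (m + s)*(-4 + m) = (-4 + m)*(m + s))
w(n) = -27/2 + 5*n/2 (w(n) = -((23 + 4) + n*(-5))/2 = -(27 - 5*n)/2 = -27/2 + 5*n/2)
-4*144 + w(k(5, 7)) = -4*144 + (-27/2 + 5*(7**2 - 4*7 - 4*5 + 7*5)/2) = -576 + (-27/2 + 5*(49 - 28 - 20 + 35)/2) = -576 + (-27/2 + (5/2)*36) = -576 + (-27/2 + 90) = -576 + 153/2 = -999/2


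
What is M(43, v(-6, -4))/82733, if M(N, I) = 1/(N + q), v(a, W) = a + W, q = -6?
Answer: 1/3061121 ≈ 3.2668e-7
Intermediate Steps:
v(a, W) = W + a
M(N, I) = 1/(-6 + N) (M(N, I) = 1/(N - 6) = 1/(-6 + N))
M(43, v(-6, -4))/82733 = 1/((-6 + 43)*82733) = (1/82733)/37 = (1/37)*(1/82733) = 1/3061121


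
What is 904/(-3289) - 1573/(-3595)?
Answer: 1923717/11823955 ≈ 0.16270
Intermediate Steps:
904/(-3289) - 1573/(-3595) = 904*(-1/3289) - 1573*(-1/3595) = -904/3289 + 1573/3595 = 1923717/11823955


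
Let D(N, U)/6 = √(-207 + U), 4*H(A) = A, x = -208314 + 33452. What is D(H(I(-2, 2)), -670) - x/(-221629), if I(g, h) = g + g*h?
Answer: -10286/13037 + 6*I*√877 ≈ -0.78899 + 177.69*I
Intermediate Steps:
x = -174862
H(A) = A/4
D(N, U) = 6*√(-207 + U)
D(H(I(-2, 2)), -670) - x/(-221629) = 6*√(-207 - 670) - (-174862)/(-221629) = 6*√(-877) - (-174862)*(-1)/221629 = 6*(I*√877) - 1*10286/13037 = 6*I*√877 - 10286/13037 = -10286/13037 + 6*I*√877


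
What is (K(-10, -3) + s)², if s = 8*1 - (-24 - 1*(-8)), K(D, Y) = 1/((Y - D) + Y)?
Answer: 9409/16 ≈ 588.06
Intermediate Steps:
K(D, Y) = 1/(-D + 2*Y)
s = 24 (s = 8 - (-24 + 8) = 8 - 1*(-16) = 8 + 16 = 24)
(K(-10, -3) + s)² = (-1/(-10 - 2*(-3)) + 24)² = (-1/(-10 + 6) + 24)² = (-1/(-4) + 24)² = (-1*(-¼) + 24)² = (¼ + 24)² = (97/4)² = 9409/16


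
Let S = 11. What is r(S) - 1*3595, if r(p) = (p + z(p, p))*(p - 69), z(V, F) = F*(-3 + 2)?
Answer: -3595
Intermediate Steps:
z(V, F) = -F (z(V, F) = F*(-1) = -F)
r(p) = 0 (r(p) = (p - p)*(p - 69) = 0*(-69 + p) = 0)
r(S) - 1*3595 = 0 - 1*3595 = 0 - 3595 = -3595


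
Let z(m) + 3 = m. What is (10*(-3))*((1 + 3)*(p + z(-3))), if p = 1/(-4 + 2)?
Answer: 780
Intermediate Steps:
z(m) = -3 + m
p = -½ (p = 1/(-2) = -½ ≈ -0.50000)
(10*(-3))*((1 + 3)*(p + z(-3))) = (10*(-3))*((1 + 3)*(-½ + (-3 - 3))) = -120*(-½ - 6) = -120*(-13)/2 = -30*(-26) = 780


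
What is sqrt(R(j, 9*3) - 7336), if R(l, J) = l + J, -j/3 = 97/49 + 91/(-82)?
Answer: I*sqrt(2408999854)/574 ≈ 85.508*I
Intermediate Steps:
j = -10485/4018 (j = -3*(97/49 + 91/(-82)) = -3*(97*(1/49) + 91*(-1/82)) = -3*(97/49 - 91/82) = -3*3495/4018 = -10485/4018 ≈ -2.6095)
R(l, J) = J + l
sqrt(R(j, 9*3) - 7336) = sqrt((9*3 - 10485/4018) - 7336) = sqrt((27 - 10485/4018) - 7336) = sqrt(98001/4018 - 7336) = sqrt(-29378047/4018) = I*sqrt(2408999854)/574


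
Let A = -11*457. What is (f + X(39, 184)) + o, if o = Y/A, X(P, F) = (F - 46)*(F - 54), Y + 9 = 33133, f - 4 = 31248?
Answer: 247255060/5027 ≈ 49185.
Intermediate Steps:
A = -5027
f = 31252 (f = 4 + 31248 = 31252)
Y = 33124 (Y = -9 + 33133 = 33124)
X(P, F) = (-54 + F)*(-46 + F) (X(P, F) = (-46 + F)*(-54 + F) = (-54 + F)*(-46 + F))
o = -33124/5027 (o = 33124/(-5027) = 33124*(-1/5027) = -33124/5027 ≈ -6.5892)
(f + X(39, 184)) + o = (31252 + (2484 + 184**2 - 100*184)) - 33124/5027 = (31252 + (2484 + 33856 - 18400)) - 33124/5027 = (31252 + 17940) - 33124/5027 = 49192 - 33124/5027 = 247255060/5027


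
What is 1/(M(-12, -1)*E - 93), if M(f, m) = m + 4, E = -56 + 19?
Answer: -1/204 ≈ -0.0049020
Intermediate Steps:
E = -37
M(f, m) = 4 + m
1/(M(-12, -1)*E - 93) = 1/((4 - 1)*(-37) - 93) = 1/(3*(-37) - 93) = 1/(-111 - 93) = 1/(-204) = -1/204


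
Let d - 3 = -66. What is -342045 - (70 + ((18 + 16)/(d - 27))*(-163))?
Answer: -15397946/45 ≈ -3.4218e+5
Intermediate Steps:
d = -63 (d = 3 - 66 = -63)
-342045 - (70 + ((18 + 16)/(d - 27))*(-163)) = -342045 - (70 + ((18 + 16)/(-63 - 27))*(-163)) = -342045 - (70 + (34/(-90))*(-163)) = -342045 - (70 + (34*(-1/90))*(-163)) = -342045 - (70 - 17/45*(-163)) = -342045 - (70 + 2771/45) = -342045 - 1*5921/45 = -342045 - 5921/45 = -15397946/45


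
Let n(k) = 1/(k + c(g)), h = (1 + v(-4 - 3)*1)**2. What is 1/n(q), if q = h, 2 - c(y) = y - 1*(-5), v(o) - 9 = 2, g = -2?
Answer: 143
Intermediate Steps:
v(o) = 11 (v(o) = 9 + 2 = 11)
c(y) = -3 - y (c(y) = 2 - (y - 1*(-5)) = 2 - (y + 5) = 2 - (5 + y) = 2 + (-5 - y) = -3 - y)
h = 144 (h = (1 + 11*1)**2 = (1 + 11)**2 = 12**2 = 144)
q = 144
n(k) = 1/(-1 + k) (n(k) = 1/(k + (-3 - 1*(-2))) = 1/(k + (-3 + 2)) = 1/(k - 1) = 1/(-1 + k))
1/n(q) = 1/(1/(-1 + 144)) = 1/(1/143) = 143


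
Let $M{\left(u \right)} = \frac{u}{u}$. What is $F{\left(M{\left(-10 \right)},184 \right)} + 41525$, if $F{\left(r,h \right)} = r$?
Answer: $41526$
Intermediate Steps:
$M{\left(u \right)} = 1$
$F{\left(M{\left(-10 \right)},184 \right)} + 41525 = 1 + 41525 = 41526$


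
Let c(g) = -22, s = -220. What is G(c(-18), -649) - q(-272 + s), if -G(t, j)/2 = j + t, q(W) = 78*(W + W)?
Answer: 78094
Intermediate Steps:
q(W) = 156*W (q(W) = 78*(2*W) = 156*W)
G(t, j) = -2*j - 2*t (G(t, j) = -2*(j + t) = -2*j - 2*t)
G(c(-18), -649) - q(-272 + s) = (-2*(-649) - 2*(-22)) - 156*(-272 - 220) = (1298 + 44) - 156*(-492) = 1342 - 1*(-76752) = 1342 + 76752 = 78094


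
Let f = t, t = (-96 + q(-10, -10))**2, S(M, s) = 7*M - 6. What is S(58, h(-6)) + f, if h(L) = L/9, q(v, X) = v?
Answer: 11636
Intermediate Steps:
h(L) = L/9 (h(L) = L*(1/9) = L/9)
S(M, s) = -6 + 7*M
t = 11236 (t = (-96 - 10)**2 = (-106)**2 = 11236)
f = 11236
S(58, h(-6)) + f = (-6 + 7*58) + 11236 = (-6 + 406) + 11236 = 400 + 11236 = 11636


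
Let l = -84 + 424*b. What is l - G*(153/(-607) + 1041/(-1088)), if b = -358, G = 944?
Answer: -6221731067/41276 ≈ -1.5073e+5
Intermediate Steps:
l = -151876 (l = -84 + 424*(-358) = -84 - 151792 = -151876)
l - G*(153/(-607) + 1041/(-1088)) = -151876 - 944*(153/(-607) + 1041/(-1088)) = -151876 - 944*(153*(-1/607) + 1041*(-1/1088)) = -151876 - 944*(-153/607 - 1041/1088) = -151876 - 944*(-798351)/660416 = -151876 - 1*(-47102709/41276) = -151876 + 47102709/41276 = -6221731067/41276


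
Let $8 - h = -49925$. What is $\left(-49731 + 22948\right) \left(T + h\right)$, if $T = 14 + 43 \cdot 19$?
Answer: $-1359612212$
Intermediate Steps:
$h = 49933$ ($h = 8 - -49925 = 8 + 49925 = 49933$)
$T = 831$ ($T = 14 + 817 = 831$)
$\left(-49731 + 22948\right) \left(T + h\right) = \left(-49731 + 22948\right) \left(831 + 49933\right) = \left(-26783\right) 50764 = -1359612212$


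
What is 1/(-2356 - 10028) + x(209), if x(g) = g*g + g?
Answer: 543533759/12384 ≈ 43890.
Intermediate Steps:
x(g) = g + g**2 (x(g) = g**2 + g = g + g**2)
1/(-2356 - 10028) + x(209) = 1/(-2356 - 10028) + 209*(1 + 209) = 1/(-12384) + 209*210 = -1/12384 + 43890 = 543533759/12384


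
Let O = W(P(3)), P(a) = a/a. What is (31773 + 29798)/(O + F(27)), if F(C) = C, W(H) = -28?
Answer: -61571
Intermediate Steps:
P(a) = 1
O = -28
(31773 + 29798)/(O + F(27)) = (31773 + 29798)/(-28 + 27) = 61571/(-1) = 61571*(-1) = -61571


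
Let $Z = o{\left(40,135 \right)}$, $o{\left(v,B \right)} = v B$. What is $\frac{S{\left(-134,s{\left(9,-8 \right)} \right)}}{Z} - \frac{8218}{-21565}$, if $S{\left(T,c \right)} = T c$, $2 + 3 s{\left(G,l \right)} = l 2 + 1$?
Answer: $\frac{18225667}{34935300} \approx 0.5217$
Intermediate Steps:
$s{\left(G,l \right)} = - \frac{1}{3} + \frac{2 l}{3}$ ($s{\left(G,l \right)} = - \frac{2}{3} + \frac{l 2 + 1}{3} = - \frac{2}{3} + \frac{2 l + 1}{3} = - \frac{2}{3} + \frac{1 + 2 l}{3} = - \frac{2}{3} + \left(\frac{1}{3} + \frac{2 l}{3}\right) = - \frac{1}{3} + \frac{2 l}{3}$)
$o{\left(v,B \right)} = B v$
$Z = 5400$ ($Z = 135 \cdot 40 = 5400$)
$\frac{S{\left(-134,s{\left(9,-8 \right)} \right)}}{Z} - \frac{8218}{-21565} = \frac{\left(-134\right) \left(- \frac{1}{3} + \frac{2}{3} \left(-8\right)\right)}{5400} - \frac{8218}{-21565} = - 134 \left(- \frac{1}{3} - \frac{16}{3}\right) \frac{1}{5400} - - \frac{8218}{21565} = \left(-134\right) \left(- \frac{17}{3}\right) \frac{1}{5400} + \frac{8218}{21565} = \frac{2278}{3} \cdot \frac{1}{5400} + \frac{8218}{21565} = \frac{1139}{8100} + \frac{8218}{21565} = \frac{18225667}{34935300}$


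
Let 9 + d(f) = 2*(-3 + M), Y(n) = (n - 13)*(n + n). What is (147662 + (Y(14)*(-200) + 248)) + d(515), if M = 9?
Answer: 142313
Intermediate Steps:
Y(n) = 2*n*(-13 + n) (Y(n) = (-13 + n)*(2*n) = 2*n*(-13 + n))
d(f) = 3 (d(f) = -9 + 2*(-3 + 9) = -9 + 2*6 = -9 + 12 = 3)
(147662 + (Y(14)*(-200) + 248)) + d(515) = (147662 + ((2*14*(-13 + 14))*(-200) + 248)) + 3 = (147662 + ((2*14*1)*(-200) + 248)) + 3 = (147662 + (28*(-200) + 248)) + 3 = (147662 + (-5600 + 248)) + 3 = (147662 - 5352) + 3 = 142310 + 3 = 142313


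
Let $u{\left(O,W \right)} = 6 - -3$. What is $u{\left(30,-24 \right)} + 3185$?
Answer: $3194$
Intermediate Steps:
$u{\left(O,W \right)} = 9$ ($u{\left(O,W \right)} = 6 + 3 = 9$)
$u{\left(30,-24 \right)} + 3185 = 9 + 3185 = 3194$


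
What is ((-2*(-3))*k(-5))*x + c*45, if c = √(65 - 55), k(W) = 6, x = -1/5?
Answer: -36/5 + 45*√10 ≈ 135.10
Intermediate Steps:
x = -⅕ (x = -1*⅕ = -⅕ ≈ -0.20000)
c = √10 ≈ 3.1623
((-2*(-3))*k(-5))*x + c*45 = (-2*(-3)*6)*(-⅕) + √10*45 = (6*6)*(-⅕) + 45*√10 = 36*(-⅕) + 45*√10 = -36/5 + 45*√10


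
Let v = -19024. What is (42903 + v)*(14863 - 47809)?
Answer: -786717534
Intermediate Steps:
(42903 + v)*(14863 - 47809) = (42903 - 19024)*(14863 - 47809) = 23879*(-32946) = -786717534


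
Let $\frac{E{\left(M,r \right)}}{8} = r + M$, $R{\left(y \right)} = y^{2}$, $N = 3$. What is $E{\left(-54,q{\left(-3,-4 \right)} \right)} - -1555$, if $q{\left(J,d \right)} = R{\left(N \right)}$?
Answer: $1195$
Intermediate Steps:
$q{\left(J,d \right)} = 9$ ($q{\left(J,d \right)} = 3^{2} = 9$)
$E{\left(M,r \right)} = 8 M + 8 r$ ($E{\left(M,r \right)} = 8 \left(r + M\right) = 8 \left(M + r\right) = 8 M + 8 r$)
$E{\left(-54,q{\left(-3,-4 \right)} \right)} - -1555 = \left(8 \left(-54\right) + 8 \cdot 9\right) - -1555 = \left(-432 + 72\right) + 1555 = -360 + 1555 = 1195$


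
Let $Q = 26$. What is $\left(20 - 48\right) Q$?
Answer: $-728$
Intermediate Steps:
$\left(20 - 48\right) Q = \left(20 - 48\right) 26 = \left(-28\right) 26 = -728$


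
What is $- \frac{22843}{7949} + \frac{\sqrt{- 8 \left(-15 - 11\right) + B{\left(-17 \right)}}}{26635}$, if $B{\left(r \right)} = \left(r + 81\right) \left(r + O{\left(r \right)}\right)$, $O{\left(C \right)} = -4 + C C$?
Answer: $- \frac{22843}{7949} + \frac{4 \sqrt{1085}}{26635} \approx -2.8687$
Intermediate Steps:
$O{\left(C \right)} = -4 + C^{2}$
$B{\left(r \right)} = \left(81 + r\right) \left(-4 + r + r^{2}\right)$ ($B{\left(r \right)} = \left(r + 81\right) \left(r + \left(-4 + r^{2}\right)\right) = \left(81 + r\right) \left(-4 + r + r^{2}\right)$)
$- \frac{22843}{7949} + \frac{\sqrt{- 8 \left(-15 - 11\right) + B{\left(-17 \right)}}}{26635} = - \frac{22843}{7949} + \frac{\sqrt{- 8 \left(-15 - 11\right) + \left(-324 + \left(-17\right)^{3} + 77 \left(-17\right) + 82 \left(-17\right)^{2}\right)}}{26635} = \left(-22843\right) \frac{1}{7949} + \sqrt{\left(-8\right) \left(-26\right) - -17152} \cdot \frac{1}{26635} = - \frac{22843}{7949} + \sqrt{208 - -17152} \cdot \frac{1}{26635} = - \frac{22843}{7949} + \sqrt{208 + 17152} \cdot \frac{1}{26635} = - \frac{22843}{7949} + \sqrt{17360} \cdot \frac{1}{26635} = - \frac{22843}{7949} + 4 \sqrt{1085} \cdot \frac{1}{26635} = - \frac{22843}{7949} + \frac{4 \sqrt{1085}}{26635}$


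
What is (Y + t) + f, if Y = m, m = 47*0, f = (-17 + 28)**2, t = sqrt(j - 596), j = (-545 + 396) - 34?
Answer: 121 + I*sqrt(779) ≈ 121.0 + 27.911*I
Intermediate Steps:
j = -183 (j = -149 - 34 = -183)
t = I*sqrt(779) (t = sqrt(-183 - 596) = sqrt(-779) = I*sqrt(779) ≈ 27.911*I)
f = 121 (f = 11**2 = 121)
m = 0
Y = 0
(Y + t) + f = (0 + I*sqrt(779)) + 121 = I*sqrt(779) + 121 = 121 + I*sqrt(779)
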